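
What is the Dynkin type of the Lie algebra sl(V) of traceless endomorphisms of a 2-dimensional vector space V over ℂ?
This is sl(2), which has dimension 2^2 - 1 = 3 and rank 2 - 1 = 1 (a Cartan subalgebra is the diagonal traceless matrices). In the classification of classical Lie algebras, the special linear algebra sl(n+1) has type A_n; here n = 1, so the Dynkin diagram is a chain of 1 nodes with single edges (A_1). Hence the type is A_1.

A_1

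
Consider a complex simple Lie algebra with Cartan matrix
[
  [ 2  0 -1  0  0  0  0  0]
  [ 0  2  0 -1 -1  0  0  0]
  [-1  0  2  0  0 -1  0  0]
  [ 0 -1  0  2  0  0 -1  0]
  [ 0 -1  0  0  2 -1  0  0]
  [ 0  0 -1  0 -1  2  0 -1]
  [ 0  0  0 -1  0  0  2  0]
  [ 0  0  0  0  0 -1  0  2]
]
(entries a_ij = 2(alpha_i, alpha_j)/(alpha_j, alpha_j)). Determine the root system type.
E_8

The matrix has rank 8 with 2's on the diagonal. Reading the off-diagonal entries as Dynkin edges (a single edge where a_ij = a_ji = -1; a double or triple edge where a_ij * a_ji = 2 or 3), the diagram is a chain of 7 nodes with one extra node attached to the third node from one end (E_8). One simple-root ordering that puts it in standard form is (alpha_1, alpha_8, alpha_3, alpha_6, alpha_5, alpha_2, alpha_4, alpha_7). So the algebra is type E_8.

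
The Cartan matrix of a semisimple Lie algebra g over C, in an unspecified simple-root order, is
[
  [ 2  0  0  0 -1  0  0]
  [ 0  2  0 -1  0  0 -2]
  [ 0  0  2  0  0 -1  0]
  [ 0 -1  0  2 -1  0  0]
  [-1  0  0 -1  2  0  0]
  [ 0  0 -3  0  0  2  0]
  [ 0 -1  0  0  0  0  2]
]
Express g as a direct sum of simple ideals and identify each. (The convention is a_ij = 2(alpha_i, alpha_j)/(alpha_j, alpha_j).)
B5 + G2

The diagram associated to this matrix has two connected components: the simple roots {alpha_1, alpha_2, alpha_4, alpha_5, alpha_7} form a chain of 5 nodes with a double edge at one end; the terminal node there is the unique short simple root (B_5), and {alpha_3, alpha_6} form two nodes joined by a triple edge (G_2). A semisimple Lie algebra decomposes uniquely as the direct sum of simple ideals, one per connected component of its Dynkin diagram, so g ≅ B_5 ⊕ G_2 (dimension 55 + 14 = 69).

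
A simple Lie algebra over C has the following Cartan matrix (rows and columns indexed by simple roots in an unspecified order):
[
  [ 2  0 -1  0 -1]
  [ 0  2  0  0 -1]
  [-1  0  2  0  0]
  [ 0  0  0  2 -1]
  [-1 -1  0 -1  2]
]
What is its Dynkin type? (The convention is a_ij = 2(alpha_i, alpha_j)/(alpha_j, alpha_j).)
The matrix has rank 5 with 2's on the diagonal. Reading the off-diagonal entries as Dynkin edges (a single edge where a_ij = a_ji = -1; a double or triple edge where a_ij * a_ji = 2 or 3), the diagram is a chain of 3 nodes with a fork of two nodes at one end (D_5). One simple-root ordering that puts it in standard form is (alpha_3, alpha_1, alpha_5, alpha_2, alpha_4). So the algebra is type D_5, i.e. so(10).

type D_5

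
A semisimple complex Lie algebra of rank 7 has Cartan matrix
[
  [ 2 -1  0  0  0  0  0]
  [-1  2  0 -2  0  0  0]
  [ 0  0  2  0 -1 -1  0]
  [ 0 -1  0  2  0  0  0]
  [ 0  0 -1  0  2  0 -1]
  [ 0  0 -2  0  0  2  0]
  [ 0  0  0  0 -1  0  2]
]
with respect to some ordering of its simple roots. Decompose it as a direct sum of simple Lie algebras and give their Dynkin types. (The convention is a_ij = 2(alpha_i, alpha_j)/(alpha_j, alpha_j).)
The diagram associated to this matrix has two connected components: the simple roots {alpha_1, alpha_2, alpha_4} form a chain of 3 nodes with a double edge at one end; the terminal node there is the unique short simple root (B_3), and {alpha_3, alpha_5, alpha_6, alpha_7} form a chain of 4 nodes with a double edge at one end; the terminal node there is the unique long simple root (C_4). A semisimple Lie algebra decomposes uniquely as the direct sum of simple ideals, one per connected component of its Dynkin diagram, so g ≅ B_3 ⊕ C_4 (dimension 21 + 36 = 57).

B_3 (so(7)) ⊕ C_4 (sp(8))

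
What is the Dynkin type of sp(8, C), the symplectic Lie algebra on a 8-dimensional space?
This is sp(8), which has dimension 8(8+1)/2 = 36 and rank 8/2 = 4. In the classification of classical Lie algebras, the symplectic algebra sp(2n) has type C_n; here n = 4, so the Dynkin diagram is a chain of 4 nodes with a double edge at one end; the terminal node there is the unique long simple root (C_4). Hence the type is C_4.

type C_4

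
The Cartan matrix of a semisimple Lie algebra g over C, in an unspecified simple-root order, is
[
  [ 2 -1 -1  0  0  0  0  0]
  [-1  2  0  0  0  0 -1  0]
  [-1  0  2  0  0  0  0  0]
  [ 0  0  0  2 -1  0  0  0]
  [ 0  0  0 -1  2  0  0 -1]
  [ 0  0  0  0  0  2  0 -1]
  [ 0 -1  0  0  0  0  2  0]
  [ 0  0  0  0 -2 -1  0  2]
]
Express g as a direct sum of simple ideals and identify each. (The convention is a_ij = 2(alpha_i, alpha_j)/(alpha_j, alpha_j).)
A4 ⊕ F4

The diagram associated to this matrix has two connected components: the simple roots {alpha_1, alpha_2, alpha_3, alpha_7} form a chain of 4 nodes with single edges (A_4), and {alpha_4, alpha_5, alpha_6, alpha_8} form a chain of 4 nodes with a double edge between the middle two (F_4). A semisimple Lie algebra decomposes uniquely as the direct sum of simple ideals, one per connected component of its Dynkin diagram, so g ≅ A_4 ⊕ F_4 (dimension 24 + 52 = 76).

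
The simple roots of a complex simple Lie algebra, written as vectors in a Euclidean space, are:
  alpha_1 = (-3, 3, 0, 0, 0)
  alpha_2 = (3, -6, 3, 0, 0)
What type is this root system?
Compute the Cartan integers a_ij = 2(alpha_i, alpha_j)/(alpha_j, alpha_j); the resulting 2x2 Cartan matrix is
[[2, -1], [-3, 2]].
The roots have two lengths (squared-length ratio 3:1); the short ones are alpha_{1}. The associated Dynkin diagram is two nodes joined by a triple edge (G_2), so the type is G_2.

G2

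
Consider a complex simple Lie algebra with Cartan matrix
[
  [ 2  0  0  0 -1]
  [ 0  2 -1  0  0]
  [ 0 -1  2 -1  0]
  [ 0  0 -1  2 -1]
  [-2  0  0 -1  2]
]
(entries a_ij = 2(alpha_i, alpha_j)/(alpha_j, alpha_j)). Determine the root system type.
B_5

The matrix has rank 5 with 2's on the diagonal. Reading the off-diagonal entries as Dynkin edges (a single edge where a_ij = a_ji = -1; a double or triple edge where a_ij * a_ji = 2 or 3), the diagram is a chain of 5 nodes with a double edge at one end; the terminal node there is the unique short simple root (B_5). One simple-root ordering that puts it in standard form is (alpha_2, alpha_3, alpha_4, alpha_5, alpha_1). So the algebra is type B_5, i.e. so(11).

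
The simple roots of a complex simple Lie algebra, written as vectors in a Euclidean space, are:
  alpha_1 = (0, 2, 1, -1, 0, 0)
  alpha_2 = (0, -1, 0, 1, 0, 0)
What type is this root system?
Compute the Cartan integers a_ij = 2(alpha_i, alpha_j)/(alpha_j, alpha_j); the resulting 2x2 Cartan matrix is
[[2, -3], [-1, 2]].
The roots have two lengths (squared-length ratio 3:1); the short ones are alpha_{2}. The associated Dynkin diagram is two nodes joined by a triple edge (G_2), so the type is G_2.

G_2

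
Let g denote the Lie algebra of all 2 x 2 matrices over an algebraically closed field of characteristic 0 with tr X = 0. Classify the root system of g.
This is sl(2), which has dimension 2^2 - 1 = 3 and rank 2 - 1 = 1 (a Cartan subalgebra is the diagonal traceless matrices). In the classification of classical Lie algebras, the special linear algebra sl(n+1) has type A_n; here n = 1, so the Dynkin diagram is a chain of 1 nodes with single edges (A_1). Hence the type is A_1.

A_1 (sl(2))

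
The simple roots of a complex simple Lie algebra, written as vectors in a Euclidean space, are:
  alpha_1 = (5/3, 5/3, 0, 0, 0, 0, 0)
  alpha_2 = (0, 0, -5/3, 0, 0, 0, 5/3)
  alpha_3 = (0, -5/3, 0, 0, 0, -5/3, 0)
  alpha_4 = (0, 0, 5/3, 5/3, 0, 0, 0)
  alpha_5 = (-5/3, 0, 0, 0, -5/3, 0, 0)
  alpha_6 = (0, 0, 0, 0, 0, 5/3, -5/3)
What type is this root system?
Compute the Cartan integers a_ij = 2(alpha_i, alpha_j)/(alpha_j, alpha_j); the resulting 6x6 Cartan matrix is
[[2, 0, -1, 0, -1, 0], [0, 2, 0, -1, 0, -1], [-1, 0, 2, 0, 0, -1], [0, -1, 0, 2, 0, 0], [-1, 0, 0, 0, 2, 0], [0, -1, -1, 0, 0, 2]].
All simple roots have the same length, so the diagram is simply laced. The associated Dynkin diagram is a chain of 6 nodes with single edges (A_6), so the type is A_6 (the algebra sl(7)).

A6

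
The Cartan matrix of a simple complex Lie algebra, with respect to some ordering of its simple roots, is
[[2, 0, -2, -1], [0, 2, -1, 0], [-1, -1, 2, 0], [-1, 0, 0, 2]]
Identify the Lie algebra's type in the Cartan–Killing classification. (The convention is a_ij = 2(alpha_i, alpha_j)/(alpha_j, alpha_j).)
The matrix has rank 4 with 2's on the diagonal. Reading the off-diagonal entries as Dynkin edges (a single edge where a_ij = a_ji = -1; a double or triple edge where a_ij * a_ji = 2 or 3), the diagram is a chain of 4 nodes with a double edge between the middle two (F_4). One simple-root ordering that puts it in standard form is (alpha_4, alpha_1, alpha_3, alpha_2). So the algebra is type F_4.

F4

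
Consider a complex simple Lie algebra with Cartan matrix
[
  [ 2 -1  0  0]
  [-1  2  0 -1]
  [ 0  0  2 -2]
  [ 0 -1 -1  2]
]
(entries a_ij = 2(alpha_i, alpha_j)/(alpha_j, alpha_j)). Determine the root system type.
C_4 (sp(8))

The matrix has rank 4 with 2's on the diagonal. Reading the off-diagonal entries as Dynkin edges (a single edge where a_ij = a_ji = -1; a double or triple edge where a_ij * a_ji = 2 or 3), the diagram is a chain of 4 nodes with a double edge at one end; the terminal node there is the unique long simple root (C_4). One simple-root ordering that puts it in standard form is (alpha_1, alpha_2, alpha_4, alpha_3). So the algebra is type C_4, i.e. sp(8).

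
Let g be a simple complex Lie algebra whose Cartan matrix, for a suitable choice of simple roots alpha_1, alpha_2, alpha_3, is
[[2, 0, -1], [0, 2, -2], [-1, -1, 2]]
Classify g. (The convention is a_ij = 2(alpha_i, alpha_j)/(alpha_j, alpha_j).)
The matrix has rank 3 with 2's on the diagonal. Reading the off-diagonal entries as Dynkin edges (a single edge where a_ij = a_ji = -1; a double or triple edge where a_ij * a_ji = 2 or 3), the diagram is a chain of 3 nodes with a double edge at one end; the terminal node there is the unique long simple root (C_3). One simple-root ordering that puts it in standard form is (alpha_1, alpha_3, alpha_2). So the algebra is type C_3, i.e. sp(6).

C_3 (sp(6))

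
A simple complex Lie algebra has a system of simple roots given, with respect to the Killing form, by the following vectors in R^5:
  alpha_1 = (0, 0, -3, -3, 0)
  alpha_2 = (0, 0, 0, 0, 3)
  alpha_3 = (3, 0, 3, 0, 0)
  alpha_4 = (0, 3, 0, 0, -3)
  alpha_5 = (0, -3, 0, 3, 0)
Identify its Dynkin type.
type B_5

Compute the Cartan integers a_ij = 2(alpha_i, alpha_j)/(alpha_j, alpha_j); the resulting 5x5 Cartan matrix is
[[2, 0, -1, 0, -1], [0, 2, 0, -1, 0], [-1, 0, 2, 0, 0], [0, -2, 0, 2, -1], [-1, 0, 0, -1, 2]].
The roots have two lengths (squared-length ratio 2:1); the short ones are alpha_{2}. The associated Dynkin diagram is a chain of 5 nodes with a double edge at one end; the terminal node there is the unique short simple root (B_5), so the type is B_5 (the algebra so(11)).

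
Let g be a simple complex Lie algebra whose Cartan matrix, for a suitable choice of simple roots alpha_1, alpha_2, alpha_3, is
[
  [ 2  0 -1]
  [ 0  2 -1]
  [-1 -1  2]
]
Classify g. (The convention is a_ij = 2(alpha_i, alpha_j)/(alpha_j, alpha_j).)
A3

The matrix has rank 3 with 2's on the diagonal. Reading the off-diagonal entries as Dynkin edges (a single edge where a_ij = a_ji = -1; a double or triple edge where a_ij * a_ji = 2 or 3), the diagram is a chain of 3 nodes with single edges (A_3). One simple-root ordering that puts it in standard form is (alpha_2, alpha_3, alpha_1). So the algebra is type A_3, i.e. sl(4).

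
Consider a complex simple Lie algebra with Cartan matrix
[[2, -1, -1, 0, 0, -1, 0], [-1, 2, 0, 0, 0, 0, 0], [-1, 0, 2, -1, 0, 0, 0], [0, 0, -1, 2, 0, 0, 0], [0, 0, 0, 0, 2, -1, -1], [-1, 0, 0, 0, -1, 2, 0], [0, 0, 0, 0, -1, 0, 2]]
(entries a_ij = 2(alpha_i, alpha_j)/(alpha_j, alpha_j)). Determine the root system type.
E7

The matrix has rank 7 with 2's on the diagonal. Reading the off-diagonal entries as Dynkin edges (a single edge where a_ij = a_ji = -1; a double or triple edge where a_ij * a_ji = 2 or 3), the diagram is a chain of 6 nodes with one extra node attached to the third node from one end (E_7). One simple-root ordering that puts it in standard form is (alpha_4, alpha_2, alpha_3, alpha_1, alpha_6, alpha_5, alpha_7). So the algebra is type E_7.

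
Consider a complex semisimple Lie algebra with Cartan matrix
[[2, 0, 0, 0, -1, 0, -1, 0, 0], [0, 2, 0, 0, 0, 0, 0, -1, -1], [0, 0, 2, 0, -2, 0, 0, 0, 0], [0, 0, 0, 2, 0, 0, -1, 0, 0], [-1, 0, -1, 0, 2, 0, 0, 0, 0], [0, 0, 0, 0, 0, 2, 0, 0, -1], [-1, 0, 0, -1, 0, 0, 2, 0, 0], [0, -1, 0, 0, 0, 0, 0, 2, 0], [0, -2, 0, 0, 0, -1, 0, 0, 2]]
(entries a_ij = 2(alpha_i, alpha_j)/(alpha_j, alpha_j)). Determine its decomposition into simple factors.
type C_5 + type F_4

The diagram associated to this matrix has two connected components: the simple roots {alpha_1, alpha_3, alpha_4, alpha_5, alpha_7} form a chain of 5 nodes with a double edge at one end; the terminal node there is the unique long simple root (C_5), and {alpha_2, alpha_6, alpha_8, alpha_9} form a chain of 4 nodes with a double edge between the middle two (F_4). A semisimple Lie algebra decomposes uniquely as the direct sum of simple ideals, one per connected component of its Dynkin diagram, so g ≅ C_5 ⊕ F_4 (dimension 55 + 52 = 107).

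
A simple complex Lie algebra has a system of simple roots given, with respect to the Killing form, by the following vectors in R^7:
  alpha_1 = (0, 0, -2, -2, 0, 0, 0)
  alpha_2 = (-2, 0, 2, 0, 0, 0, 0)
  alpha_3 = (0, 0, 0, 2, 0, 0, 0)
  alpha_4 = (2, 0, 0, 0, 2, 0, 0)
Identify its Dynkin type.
B_4 (so(9))

Compute the Cartan integers a_ij = 2(alpha_i, alpha_j)/(alpha_j, alpha_j); the resulting 4x4 Cartan matrix is
[[2, -1, -2, 0], [-1, 2, 0, -1], [-1, 0, 2, 0], [0, -1, 0, 2]].
The roots have two lengths (squared-length ratio 2:1); the short ones are alpha_{3}. The associated Dynkin diagram is a chain of 4 nodes with a double edge at one end; the terminal node there is the unique short simple root (B_4), so the type is B_4 (the algebra so(9)).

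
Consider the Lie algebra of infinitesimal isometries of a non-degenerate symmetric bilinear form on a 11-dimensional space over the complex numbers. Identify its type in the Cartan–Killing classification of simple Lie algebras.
B_5 (so(11))

This is so(11) with 11 odd, which has dimension 11(11-1)/2 = 55 and rank (11-1)/2 = 5. In the classification of classical Lie algebras, the orthogonal algebra so(2n+1) in an odd number of variables has type B_n; here n = 5, so the Dynkin diagram is a chain of 5 nodes with a double edge at one end; the terminal node there is the unique short simple root (B_5). Hence the type is B_5.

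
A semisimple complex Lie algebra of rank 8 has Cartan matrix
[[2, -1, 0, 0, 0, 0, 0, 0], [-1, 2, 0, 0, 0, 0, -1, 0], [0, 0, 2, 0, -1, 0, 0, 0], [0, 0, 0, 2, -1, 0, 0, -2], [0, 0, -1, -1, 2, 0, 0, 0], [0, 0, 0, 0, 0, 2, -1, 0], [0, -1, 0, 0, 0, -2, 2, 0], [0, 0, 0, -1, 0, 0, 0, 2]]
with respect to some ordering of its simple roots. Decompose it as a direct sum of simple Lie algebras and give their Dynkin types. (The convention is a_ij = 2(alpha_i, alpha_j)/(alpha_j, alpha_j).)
The diagram associated to this matrix has two connected components: the simple roots {alpha_3, alpha_4, alpha_5, alpha_8} form a chain of 4 nodes with a double edge at one end; the terminal node there is the unique short simple root (B_4), and {alpha_1, alpha_2, alpha_6, alpha_7} form a chain of 4 nodes with a double edge at one end; the terminal node there is the unique short simple root (B_4). A semisimple Lie algebra decomposes uniquely as the direct sum of simple ideals, one per connected component of its Dynkin diagram, so g ≅ B_4 ⊕ B_4 (dimension 36 + 36 = 72).

B_4 (so(9)) + B_4 (so(9))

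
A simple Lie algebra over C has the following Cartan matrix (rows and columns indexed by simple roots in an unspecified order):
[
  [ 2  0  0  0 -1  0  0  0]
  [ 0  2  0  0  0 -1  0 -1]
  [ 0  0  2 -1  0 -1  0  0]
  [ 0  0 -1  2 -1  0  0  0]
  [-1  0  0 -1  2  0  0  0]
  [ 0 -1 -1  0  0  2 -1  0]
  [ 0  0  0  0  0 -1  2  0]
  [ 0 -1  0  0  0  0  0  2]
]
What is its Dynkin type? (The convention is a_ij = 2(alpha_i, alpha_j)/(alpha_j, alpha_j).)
The matrix has rank 8 with 2's on the diagonal. Reading the off-diagonal entries as Dynkin edges (a single edge where a_ij = a_ji = -1; a double or triple edge where a_ij * a_ji = 2 or 3), the diagram is a chain of 7 nodes with one extra node attached to the third node from one end (E_8). One simple-root ordering that puts it in standard form is (alpha_8, alpha_7, alpha_2, alpha_6, alpha_3, alpha_4, alpha_5, alpha_1). So the algebra is type E_8.

E_8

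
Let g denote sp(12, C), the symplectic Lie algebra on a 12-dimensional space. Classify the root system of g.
This is sp(12), which has dimension 12(12+1)/2 = 78 and rank 12/2 = 6. In the classification of classical Lie algebras, the symplectic algebra sp(2n) has type C_n; here n = 6, so the Dynkin diagram is a chain of 6 nodes with a double edge at one end; the terminal node there is the unique long simple root (C_6). Hence the type is C_6.

C_6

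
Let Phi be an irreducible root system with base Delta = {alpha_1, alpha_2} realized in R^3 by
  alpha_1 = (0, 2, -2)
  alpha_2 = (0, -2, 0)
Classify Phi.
B_2

Compute the Cartan integers a_ij = 2(alpha_i, alpha_j)/(alpha_j, alpha_j); the resulting 2x2 Cartan matrix is
[[2, -2], [-1, 2]].
The roots have two lengths (squared-length ratio 2:1); the short ones are alpha_{2}. The associated Dynkin diagram is a chain of 2 nodes with a double edge at one end; the terminal node there is the unique short simple root (B_2), so the type is B_2 (the algebra so(5)).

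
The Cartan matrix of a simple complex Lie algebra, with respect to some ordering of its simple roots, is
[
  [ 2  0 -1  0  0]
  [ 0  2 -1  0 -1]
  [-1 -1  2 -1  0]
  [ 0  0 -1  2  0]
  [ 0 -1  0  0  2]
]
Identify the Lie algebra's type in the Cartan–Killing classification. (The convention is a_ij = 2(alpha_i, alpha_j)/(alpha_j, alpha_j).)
D_5 (so(10))

The matrix has rank 5 with 2's on the diagonal. Reading the off-diagonal entries as Dynkin edges (a single edge where a_ij = a_ji = -1; a double or triple edge where a_ij * a_ji = 2 or 3), the diagram is a chain of 3 nodes with a fork of two nodes at one end (D_5). One simple-root ordering that puts it in standard form is (alpha_5, alpha_2, alpha_3, alpha_1, alpha_4). So the algebra is type D_5, i.e. so(10).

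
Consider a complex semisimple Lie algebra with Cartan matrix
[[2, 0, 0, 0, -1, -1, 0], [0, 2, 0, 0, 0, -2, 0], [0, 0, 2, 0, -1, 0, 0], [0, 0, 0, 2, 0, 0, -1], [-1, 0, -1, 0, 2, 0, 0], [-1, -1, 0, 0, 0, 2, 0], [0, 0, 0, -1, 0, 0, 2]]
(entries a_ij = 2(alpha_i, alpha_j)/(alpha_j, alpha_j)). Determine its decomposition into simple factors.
A_2 + C_5

The diagram associated to this matrix has two connected components: the simple roots {alpha_4, alpha_7} form a chain of 2 nodes with single edges (A_2), and {alpha_1, alpha_2, alpha_3, alpha_5, alpha_6} form a chain of 5 nodes with a double edge at one end; the terminal node there is the unique long simple root (C_5). A semisimple Lie algebra decomposes uniquely as the direct sum of simple ideals, one per connected component of its Dynkin diagram, so g ≅ A_2 ⊕ C_5 (dimension 8 + 55 = 63).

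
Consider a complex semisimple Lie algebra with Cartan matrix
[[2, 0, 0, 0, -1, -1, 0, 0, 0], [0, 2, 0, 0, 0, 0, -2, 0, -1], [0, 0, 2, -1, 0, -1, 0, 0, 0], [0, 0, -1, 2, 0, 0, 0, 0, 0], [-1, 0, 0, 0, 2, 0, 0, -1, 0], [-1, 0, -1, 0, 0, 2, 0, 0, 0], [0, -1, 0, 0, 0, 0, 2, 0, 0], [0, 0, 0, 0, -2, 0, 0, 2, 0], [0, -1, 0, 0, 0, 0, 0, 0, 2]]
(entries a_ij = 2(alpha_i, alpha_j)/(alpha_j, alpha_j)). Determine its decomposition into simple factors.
B_3 (so(7)) ⊕ C_6 (sp(12))

The diagram associated to this matrix has two connected components: the simple roots {alpha_2, alpha_7, alpha_9} form a chain of 3 nodes with a double edge at one end; the terminal node there is the unique short simple root (B_3), and {alpha_1, alpha_3, alpha_4, alpha_5, alpha_6, alpha_8} form a chain of 6 nodes with a double edge at one end; the terminal node there is the unique long simple root (C_6). A semisimple Lie algebra decomposes uniquely as the direct sum of simple ideals, one per connected component of its Dynkin diagram, so g ≅ B_3 ⊕ C_6 (dimension 21 + 78 = 99).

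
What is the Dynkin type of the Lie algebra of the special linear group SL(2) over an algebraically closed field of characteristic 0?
This is sl(2), which has dimension 2^2 - 1 = 3 and rank 2 - 1 = 1 (a Cartan subalgebra is the diagonal traceless matrices). In the classification of classical Lie algebras, the special linear algebra sl(n+1) has type A_n; here n = 1, so the Dynkin diagram is a chain of 1 nodes with single edges (A_1). Hence the type is A_1.

A_1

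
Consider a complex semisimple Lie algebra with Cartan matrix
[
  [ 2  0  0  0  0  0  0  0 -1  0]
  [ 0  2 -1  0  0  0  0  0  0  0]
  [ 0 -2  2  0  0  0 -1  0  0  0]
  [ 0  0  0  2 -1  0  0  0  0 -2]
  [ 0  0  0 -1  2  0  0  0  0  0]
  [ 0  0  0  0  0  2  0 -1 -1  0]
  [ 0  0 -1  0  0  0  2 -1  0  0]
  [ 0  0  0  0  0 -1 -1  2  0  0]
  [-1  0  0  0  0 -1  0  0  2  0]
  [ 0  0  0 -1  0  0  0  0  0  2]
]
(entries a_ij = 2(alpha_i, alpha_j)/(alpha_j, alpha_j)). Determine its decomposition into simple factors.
The diagram associated to this matrix has two connected components: the simple roots {alpha_4, alpha_5, alpha_10} form a chain of 3 nodes with a double edge at one end; the terminal node there is the unique short simple root (B_3), and {alpha_1, alpha_2, alpha_3, alpha_6, alpha_7, alpha_8, alpha_9} form a chain of 7 nodes with a double edge at one end; the terminal node there is the unique short simple root (B_7). A semisimple Lie algebra decomposes uniquely as the direct sum of simple ideals, one per connected component of its Dynkin diagram, so g ≅ B_3 ⊕ B_7 (dimension 21 + 105 = 126).

type B_3 + type B_7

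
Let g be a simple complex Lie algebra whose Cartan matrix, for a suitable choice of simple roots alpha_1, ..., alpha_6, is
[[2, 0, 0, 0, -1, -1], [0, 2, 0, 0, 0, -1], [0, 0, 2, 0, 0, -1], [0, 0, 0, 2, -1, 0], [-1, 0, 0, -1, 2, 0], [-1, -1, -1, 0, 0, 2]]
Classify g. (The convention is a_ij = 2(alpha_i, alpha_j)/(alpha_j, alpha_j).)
D6

The matrix has rank 6 with 2's on the diagonal. Reading the off-diagonal entries as Dynkin edges (a single edge where a_ij = a_ji = -1; a double or triple edge where a_ij * a_ji = 2 or 3), the diagram is a chain of 4 nodes with a fork of two nodes at one end (D_6). One simple-root ordering that puts it in standard form is (alpha_4, alpha_5, alpha_1, alpha_6, alpha_2, alpha_3). So the algebra is type D_6, i.e. so(12).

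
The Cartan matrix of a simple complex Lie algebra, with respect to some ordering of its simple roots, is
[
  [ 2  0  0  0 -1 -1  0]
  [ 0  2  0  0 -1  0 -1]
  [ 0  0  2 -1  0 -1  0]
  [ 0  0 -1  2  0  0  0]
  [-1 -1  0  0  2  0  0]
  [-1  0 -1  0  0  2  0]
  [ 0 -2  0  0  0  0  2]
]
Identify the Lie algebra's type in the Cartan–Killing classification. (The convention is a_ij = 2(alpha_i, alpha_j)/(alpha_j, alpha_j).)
The matrix has rank 7 with 2's on the diagonal. Reading the off-diagonal entries as Dynkin edges (a single edge where a_ij = a_ji = -1; a double or triple edge where a_ij * a_ji = 2 or 3), the diagram is a chain of 7 nodes with a double edge at one end; the terminal node there is the unique long simple root (C_7). One simple-root ordering that puts it in standard form is (alpha_4, alpha_3, alpha_6, alpha_1, alpha_5, alpha_2, alpha_7). So the algebra is type C_7, i.e. sp(14).

C_7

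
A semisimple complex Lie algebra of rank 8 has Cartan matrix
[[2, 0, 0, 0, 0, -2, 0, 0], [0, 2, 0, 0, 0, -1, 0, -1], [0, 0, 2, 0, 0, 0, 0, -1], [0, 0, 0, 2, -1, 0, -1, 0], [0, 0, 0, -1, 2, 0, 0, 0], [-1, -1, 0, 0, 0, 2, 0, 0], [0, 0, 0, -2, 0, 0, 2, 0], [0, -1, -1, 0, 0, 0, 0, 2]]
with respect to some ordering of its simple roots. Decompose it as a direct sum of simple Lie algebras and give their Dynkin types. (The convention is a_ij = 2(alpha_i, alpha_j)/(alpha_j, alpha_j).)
type C_3 ⊕ type C_5

The diagram associated to this matrix has two connected components: the simple roots {alpha_4, alpha_5, alpha_7} form a chain of 3 nodes with a double edge at one end; the terminal node there is the unique long simple root (C_3), and {alpha_1, alpha_2, alpha_3, alpha_6, alpha_8} form a chain of 5 nodes with a double edge at one end; the terminal node there is the unique long simple root (C_5). A semisimple Lie algebra decomposes uniquely as the direct sum of simple ideals, one per connected component of its Dynkin diagram, so g ≅ C_3 ⊕ C_5 (dimension 21 + 55 = 76).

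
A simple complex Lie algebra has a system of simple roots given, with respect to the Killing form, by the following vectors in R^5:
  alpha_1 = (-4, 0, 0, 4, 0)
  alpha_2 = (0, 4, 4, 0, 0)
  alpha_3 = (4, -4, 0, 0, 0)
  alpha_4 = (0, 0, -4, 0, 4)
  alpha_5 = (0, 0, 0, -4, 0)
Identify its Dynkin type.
type B_5

Compute the Cartan integers a_ij = 2(alpha_i, alpha_j)/(alpha_j, alpha_j); the resulting 5x5 Cartan matrix is
[[2, 0, -1, 0, -2], [0, 2, -1, -1, 0], [-1, -1, 2, 0, 0], [0, -1, 0, 2, 0], [-1, 0, 0, 0, 2]].
The roots have two lengths (squared-length ratio 2:1); the short ones are alpha_{5}. The associated Dynkin diagram is a chain of 5 nodes with a double edge at one end; the terminal node there is the unique short simple root (B_5), so the type is B_5 (the algebra so(11)).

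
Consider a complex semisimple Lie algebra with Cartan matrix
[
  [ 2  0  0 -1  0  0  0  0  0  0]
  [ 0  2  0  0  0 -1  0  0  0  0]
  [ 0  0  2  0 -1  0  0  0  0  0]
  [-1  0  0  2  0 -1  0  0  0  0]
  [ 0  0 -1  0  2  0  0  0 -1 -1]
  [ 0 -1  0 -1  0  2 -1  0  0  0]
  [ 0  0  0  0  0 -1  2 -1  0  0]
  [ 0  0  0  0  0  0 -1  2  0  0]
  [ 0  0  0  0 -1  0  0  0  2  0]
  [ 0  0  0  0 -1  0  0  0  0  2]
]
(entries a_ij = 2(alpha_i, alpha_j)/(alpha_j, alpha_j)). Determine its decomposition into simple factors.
The diagram associated to this matrix has two connected components: the simple roots {alpha_3, alpha_5, alpha_9, alpha_10} form a chain of 2 nodes with a fork of two nodes at one end (D_4), and {alpha_1, alpha_2, alpha_4, alpha_6, alpha_7, alpha_8} form a chain of 5 nodes with one extra node attached to the third node from one end (E_6). A semisimple Lie algebra decomposes uniquely as the direct sum of simple ideals, one per connected component of its Dynkin diagram, so g ≅ D_4 ⊕ E_6 (dimension 28 + 78 = 106).

D4 + E6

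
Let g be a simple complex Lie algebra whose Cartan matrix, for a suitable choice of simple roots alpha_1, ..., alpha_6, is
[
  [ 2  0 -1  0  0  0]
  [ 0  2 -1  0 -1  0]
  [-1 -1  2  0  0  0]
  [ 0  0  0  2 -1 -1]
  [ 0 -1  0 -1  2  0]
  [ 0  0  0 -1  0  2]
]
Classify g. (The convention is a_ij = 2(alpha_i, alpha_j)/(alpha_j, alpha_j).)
The matrix has rank 6 with 2's on the diagonal. Reading the off-diagonal entries as Dynkin edges (a single edge where a_ij = a_ji = -1; a double or triple edge where a_ij * a_ji = 2 or 3), the diagram is a chain of 6 nodes with single edges (A_6). One simple-root ordering that puts it in standard form is (alpha_6, alpha_4, alpha_5, alpha_2, alpha_3, alpha_1). So the algebra is type A_6, i.e. sl(7).

A6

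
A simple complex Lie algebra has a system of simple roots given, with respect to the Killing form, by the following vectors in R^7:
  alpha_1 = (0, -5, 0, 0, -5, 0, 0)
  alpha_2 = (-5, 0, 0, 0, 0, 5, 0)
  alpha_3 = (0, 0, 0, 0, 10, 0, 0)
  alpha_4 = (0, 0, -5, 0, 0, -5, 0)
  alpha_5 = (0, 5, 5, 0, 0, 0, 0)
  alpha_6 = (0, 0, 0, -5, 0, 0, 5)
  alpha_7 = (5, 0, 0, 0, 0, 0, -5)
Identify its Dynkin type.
Compute the Cartan integers a_ij = 2(alpha_i, alpha_j)/(alpha_j, alpha_j); the resulting 7x7 Cartan matrix is
[[2, 0, -1, 0, -1, 0, 0], [0, 2, 0, -1, 0, 0, -1], [-2, 0, 2, 0, 0, 0, 0], [0, -1, 0, 2, -1, 0, 0], [-1, 0, 0, -1, 2, 0, 0], [0, 0, 0, 0, 0, 2, -1], [0, -1, 0, 0, 0, -1, 2]].
The roots have two lengths (squared-length ratio 2:1); the short ones are alpha_{1,2,4,5,6,7}. The associated Dynkin diagram is a chain of 7 nodes with a double edge at one end; the terminal node there is the unique long simple root (C_7), so the type is C_7 (the algebra sp(14)).

C_7 (sp(14))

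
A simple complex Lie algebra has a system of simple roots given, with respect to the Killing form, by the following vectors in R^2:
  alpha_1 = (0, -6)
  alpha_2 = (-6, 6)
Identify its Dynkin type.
Compute the Cartan integers a_ij = 2(alpha_i, alpha_j)/(alpha_j, alpha_j); the resulting 2x2 Cartan matrix is
[[2, -1], [-2, 2]].
The roots have two lengths (squared-length ratio 2:1); the short ones are alpha_{1}. The associated Dynkin diagram is a chain of 2 nodes with a double edge at one end; the terminal node there is the unique short simple root (B_2), so the type is B_2 (the algebra so(5)).

B_2 (so(5))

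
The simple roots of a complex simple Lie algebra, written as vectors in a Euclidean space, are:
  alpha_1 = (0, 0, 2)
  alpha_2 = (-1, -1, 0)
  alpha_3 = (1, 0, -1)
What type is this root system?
Compute the Cartan integers a_ij = 2(alpha_i, alpha_j)/(alpha_j, alpha_j); the resulting 3x3 Cartan matrix is
[[2, 0, -2], [0, 2, -1], [-1, -1, 2]].
The roots have two lengths (squared-length ratio 2:1); the short ones are alpha_{2,3}. The associated Dynkin diagram is a chain of 3 nodes with a double edge at one end; the terminal node there is the unique long simple root (C_3), so the type is C_3 (the algebra sp(6)).

C_3 (sp(6))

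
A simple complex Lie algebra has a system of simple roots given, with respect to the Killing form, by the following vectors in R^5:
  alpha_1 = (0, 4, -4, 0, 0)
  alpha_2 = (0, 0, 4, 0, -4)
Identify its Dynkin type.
Compute the Cartan integers a_ij = 2(alpha_i, alpha_j)/(alpha_j, alpha_j); the resulting 2x2 Cartan matrix is
[[2, -1], [-1, 2]].
All simple roots have the same length, so the diagram is simply laced. The associated Dynkin diagram is a chain of 2 nodes with single edges (A_2), so the type is A_2 (the algebra sl(3)).

A_2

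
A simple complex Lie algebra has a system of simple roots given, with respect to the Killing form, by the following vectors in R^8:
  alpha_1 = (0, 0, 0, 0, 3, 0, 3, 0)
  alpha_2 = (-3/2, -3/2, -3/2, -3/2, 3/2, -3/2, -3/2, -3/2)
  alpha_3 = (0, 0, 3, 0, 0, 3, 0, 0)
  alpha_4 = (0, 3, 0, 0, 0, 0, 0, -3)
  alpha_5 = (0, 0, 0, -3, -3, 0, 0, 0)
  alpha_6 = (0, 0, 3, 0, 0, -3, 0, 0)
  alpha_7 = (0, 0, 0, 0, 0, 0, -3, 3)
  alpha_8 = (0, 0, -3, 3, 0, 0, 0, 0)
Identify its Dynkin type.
E_8

Compute the Cartan integers a_ij = 2(alpha_i, alpha_j)/(alpha_j, alpha_j); the resulting 8x8 Cartan matrix is
[[2, 0, 0, 0, -1, 0, -1, 0], [0, 2, -1, 0, 0, 0, 0, 0], [0, -1, 2, 0, 0, 0, 0, -1], [0, 0, 0, 2, 0, 0, -1, 0], [-1, 0, 0, 0, 2, 0, 0, -1], [0, 0, 0, 0, 0, 2, 0, -1], [-1, 0, 0, -1, 0, 0, 2, 0], [0, 0, -1, 0, -1, -1, 0, 2]].
All simple roots have the same length, so the diagram is simply laced. The associated Dynkin diagram is a chain of 7 nodes with one extra node attached to the third node from one end (E_8), so the type is E_8.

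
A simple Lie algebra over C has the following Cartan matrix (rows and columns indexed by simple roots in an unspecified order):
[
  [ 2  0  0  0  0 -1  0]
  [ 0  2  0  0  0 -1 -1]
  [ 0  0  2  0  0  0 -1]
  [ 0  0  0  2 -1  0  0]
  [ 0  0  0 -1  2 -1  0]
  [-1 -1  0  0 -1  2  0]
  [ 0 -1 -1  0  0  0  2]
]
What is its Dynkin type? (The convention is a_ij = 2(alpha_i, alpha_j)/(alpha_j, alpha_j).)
The matrix has rank 7 with 2's on the diagonal. Reading the off-diagonal entries as Dynkin edges (a single edge where a_ij = a_ji = -1; a double or triple edge where a_ij * a_ji = 2 or 3), the diagram is a chain of 6 nodes with one extra node attached to the third node from one end (E_7). One simple-root ordering that puts it in standard form is (alpha_4, alpha_1, alpha_5, alpha_6, alpha_2, alpha_7, alpha_3). So the algebra is type E_7.

E7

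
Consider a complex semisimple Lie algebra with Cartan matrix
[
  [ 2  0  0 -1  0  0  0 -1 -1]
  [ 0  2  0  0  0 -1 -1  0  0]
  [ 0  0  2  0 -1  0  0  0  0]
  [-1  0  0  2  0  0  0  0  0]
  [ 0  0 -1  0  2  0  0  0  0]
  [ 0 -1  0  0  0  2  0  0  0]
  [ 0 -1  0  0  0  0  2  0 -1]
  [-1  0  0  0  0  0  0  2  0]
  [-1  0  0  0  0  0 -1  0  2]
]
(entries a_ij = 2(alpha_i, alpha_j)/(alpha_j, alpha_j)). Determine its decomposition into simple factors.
The diagram associated to this matrix has two connected components: the simple roots {alpha_3, alpha_5} form a chain of 2 nodes with single edges (A_2), and {alpha_1, alpha_2, alpha_4, alpha_6, alpha_7, alpha_8, alpha_9} form a chain of 5 nodes with a fork of two nodes at one end (D_7). A semisimple Lie algebra decomposes uniquely as the direct sum of simple ideals, one per connected component of its Dynkin diagram, so g ≅ A_2 ⊕ D_7 (dimension 8 + 91 = 99).

A_2 ⊕ D_7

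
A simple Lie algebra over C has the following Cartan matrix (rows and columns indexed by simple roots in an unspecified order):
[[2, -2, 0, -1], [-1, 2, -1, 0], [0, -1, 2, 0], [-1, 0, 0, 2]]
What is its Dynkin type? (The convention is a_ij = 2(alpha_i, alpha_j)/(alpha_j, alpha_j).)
The matrix has rank 4 with 2's on the diagonal. Reading the off-diagonal entries as Dynkin edges (a single edge where a_ij = a_ji = -1; a double or triple edge where a_ij * a_ji = 2 or 3), the diagram is a chain of 4 nodes with a double edge between the middle two (F_4). One simple-root ordering that puts it in standard form is (alpha_4, alpha_1, alpha_2, alpha_3). So the algebra is type F_4.

type F_4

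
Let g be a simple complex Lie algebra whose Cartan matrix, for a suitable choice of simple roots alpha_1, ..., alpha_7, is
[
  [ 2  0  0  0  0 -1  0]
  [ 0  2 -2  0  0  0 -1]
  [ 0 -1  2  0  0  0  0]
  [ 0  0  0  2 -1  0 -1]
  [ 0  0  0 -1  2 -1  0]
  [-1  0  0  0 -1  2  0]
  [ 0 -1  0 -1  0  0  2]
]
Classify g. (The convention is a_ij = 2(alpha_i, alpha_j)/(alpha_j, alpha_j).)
B7

The matrix has rank 7 with 2's on the diagonal. Reading the off-diagonal entries as Dynkin edges (a single edge where a_ij = a_ji = -1; a double or triple edge where a_ij * a_ji = 2 or 3), the diagram is a chain of 7 nodes with a double edge at one end; the terminal node there is the unique short simple root (B_7). One simple-root ordering that puts it in standard form is (alpha_1, alpha_6, alpha_5, alpha_4, alpha_7, alpha_2, alpha_3). So the algebra is type B_7, i.e. so(15).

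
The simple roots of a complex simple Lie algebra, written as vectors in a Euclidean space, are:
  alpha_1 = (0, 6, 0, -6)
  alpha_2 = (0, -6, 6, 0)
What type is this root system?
Compute the Cartan integers a_ij = 2(alpha_i, alpha_j)/(alpha_j, alpha_j); the resulting 2x2 Cartan matrix is
[[2, -1], [-1, 2]].
All simple roots have the same length, so the diagram is simply laced. The associated Dynkin diagram is a chain of 2 nodes with single edges (A_2), so the type is A_2 (the algebra sl(3)).

A2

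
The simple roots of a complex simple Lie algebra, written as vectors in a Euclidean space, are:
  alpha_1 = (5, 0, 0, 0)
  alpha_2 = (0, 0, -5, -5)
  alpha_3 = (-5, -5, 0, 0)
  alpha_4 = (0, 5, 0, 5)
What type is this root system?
type B_4

Compute the Cartan integers a_ij = 2(alpha_i, alpha_j)/(alpha_j, alpha_j); the resulting 4x4 Cartan matrix is
[[2, 0, -1, 0], [0, 2, 0, -1], [-2, 0, 2, -1], [0, -1, -1, 2]].
The roots have two lengths (squared-length ratio 2:1); the short ones are alpha_{1}. The associated Dynkin diagram is a chain of 4 nodes with a double edge at one end; the terminal node there is the unique short simple root (B_4), so the type is B_4 (the algebra so(9)).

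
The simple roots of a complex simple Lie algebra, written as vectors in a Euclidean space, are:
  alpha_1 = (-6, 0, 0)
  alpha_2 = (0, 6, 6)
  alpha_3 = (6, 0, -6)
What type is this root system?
type B_3

Compute the Cartan integers a_ij = 2(alpha_i, alpha_j)/(alpha_j, alpha_j); the resulting 3x3 Cartan matrix is
[[2, 0, -1], [0, 2, -1], [-2, -1, 2]].
The roots have two lengths (squared-length ratio 2:1); the short ones are alpha_{1}. The associated Dynkin diagram is a chain of 3 nodes with a double edge at one end; the terminal node there is the unique short simple root (B_3), so the type is B_3 (the algebra so(7)).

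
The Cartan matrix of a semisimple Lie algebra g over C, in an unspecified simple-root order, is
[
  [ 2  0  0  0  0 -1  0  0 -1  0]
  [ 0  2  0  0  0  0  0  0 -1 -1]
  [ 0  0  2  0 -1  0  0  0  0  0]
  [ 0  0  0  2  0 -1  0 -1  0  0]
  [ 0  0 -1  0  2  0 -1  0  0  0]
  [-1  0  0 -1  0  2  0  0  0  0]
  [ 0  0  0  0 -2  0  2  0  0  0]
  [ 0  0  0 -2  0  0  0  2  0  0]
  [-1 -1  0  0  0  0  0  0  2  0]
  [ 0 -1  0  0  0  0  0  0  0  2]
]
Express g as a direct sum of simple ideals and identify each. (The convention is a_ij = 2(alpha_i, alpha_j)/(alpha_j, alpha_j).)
The diagram associated to this matrix has two connected components: the simple roots {alpha_3, alpha_5, alpha_7} form a chain of 3 nodes with a double edge at one end; the terminal node there is the unique long simple root (C_3), and {alpha_1, alpha_2, alpha_4, alpha_6, alpha_8, alpha_9, alpha_10} form a chain of 7 nodes with a double edge at one end; the terminal node there is the unique long simple root (C_7). A semisimple Lie algebra decomposes uniquely as the direct sum of simple ideals, one per connected component of its Dynkin diagram, so g ≅ C_3 ⊕ C_7 (dimension 21 + 105 = 126).

type C_3 ⊕ type C_7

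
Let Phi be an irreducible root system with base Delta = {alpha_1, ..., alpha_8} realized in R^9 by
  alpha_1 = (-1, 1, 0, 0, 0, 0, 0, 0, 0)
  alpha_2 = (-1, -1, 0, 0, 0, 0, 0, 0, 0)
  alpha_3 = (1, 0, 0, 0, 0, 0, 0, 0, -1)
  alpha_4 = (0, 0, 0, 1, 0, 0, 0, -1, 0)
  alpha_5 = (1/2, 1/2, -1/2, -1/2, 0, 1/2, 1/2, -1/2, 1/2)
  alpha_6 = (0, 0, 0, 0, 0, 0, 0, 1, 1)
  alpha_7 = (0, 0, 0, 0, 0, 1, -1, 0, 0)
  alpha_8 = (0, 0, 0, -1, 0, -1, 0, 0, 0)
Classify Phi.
E_8

Compute the Cartan integers a_ij = 2(alpha_i, alpha_j)/(alpha_j, alpha_j); the resulting 8x8 Cartan matrix is
[[2, 0, -1, 0, 0, 0, 0, 0], [0, 2, -1, 0, -1, 0, 0, 0], [-1, -1, 2, 0, 0, -1, 0, 0], [0, 0, 0, 2, 0, -1, 0, -1], [0, -1, 0, 0, 2, 0, 0, 0], [0, 0, -1, -1, 0, 2, 0, 0], [0, 0, 0, 0, 0, 0, 2, -1], [0, 0, 0, -1, 0, 0, -1, 2]].
All simple roots have the same length, so the diagram is simply laced. The associated Dynkin diagram is a chain of 7 nodes with one extra node attached to the third node from one end (E_8), so the type is E_8.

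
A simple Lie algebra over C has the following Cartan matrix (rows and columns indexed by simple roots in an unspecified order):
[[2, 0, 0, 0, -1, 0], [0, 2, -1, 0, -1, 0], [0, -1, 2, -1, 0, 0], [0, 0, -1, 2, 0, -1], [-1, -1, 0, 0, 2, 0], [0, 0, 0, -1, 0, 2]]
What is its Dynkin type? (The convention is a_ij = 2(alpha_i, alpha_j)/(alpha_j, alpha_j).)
The matrix has rank 6 with 2's on the diagonal. Reading the off-diagonal entries as Dynkin edges (a single edge where a_ij = a_ji = -1; a double or triple edge where a_ij * a_ji = 2 or 3), the diagram is a chain of 6 nodes with single edges (A_6). One simple-root ordering that puts it in standard form is (alpha_1, alpha_5, alpha_2, alpha_3, alpha_4, alpha_6). So the algebra is type A_6, i.e. sl(7).

A6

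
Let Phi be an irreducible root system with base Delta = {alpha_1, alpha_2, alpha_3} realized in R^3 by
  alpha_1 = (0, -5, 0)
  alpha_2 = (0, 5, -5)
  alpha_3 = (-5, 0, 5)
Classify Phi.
Compute the Cartan integers a_ij = 2(alpha_i, alpha_j)/(alpha_j, alpha_j); the resulting 3x3 Cartan matrix is
[[2, -1, 0], [-2, 2, -1], [0, -1, 2]].
The roots have two lengths (squared-length ratio 2:1); the short ones are alpha_{1}. The associated Dynkin diagram is a chain of 3 nodes with a double edge at one end; the terminal node there is the unique short simple root (B_3), so the type is B_3 (the algebra so(7)).

type B_3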